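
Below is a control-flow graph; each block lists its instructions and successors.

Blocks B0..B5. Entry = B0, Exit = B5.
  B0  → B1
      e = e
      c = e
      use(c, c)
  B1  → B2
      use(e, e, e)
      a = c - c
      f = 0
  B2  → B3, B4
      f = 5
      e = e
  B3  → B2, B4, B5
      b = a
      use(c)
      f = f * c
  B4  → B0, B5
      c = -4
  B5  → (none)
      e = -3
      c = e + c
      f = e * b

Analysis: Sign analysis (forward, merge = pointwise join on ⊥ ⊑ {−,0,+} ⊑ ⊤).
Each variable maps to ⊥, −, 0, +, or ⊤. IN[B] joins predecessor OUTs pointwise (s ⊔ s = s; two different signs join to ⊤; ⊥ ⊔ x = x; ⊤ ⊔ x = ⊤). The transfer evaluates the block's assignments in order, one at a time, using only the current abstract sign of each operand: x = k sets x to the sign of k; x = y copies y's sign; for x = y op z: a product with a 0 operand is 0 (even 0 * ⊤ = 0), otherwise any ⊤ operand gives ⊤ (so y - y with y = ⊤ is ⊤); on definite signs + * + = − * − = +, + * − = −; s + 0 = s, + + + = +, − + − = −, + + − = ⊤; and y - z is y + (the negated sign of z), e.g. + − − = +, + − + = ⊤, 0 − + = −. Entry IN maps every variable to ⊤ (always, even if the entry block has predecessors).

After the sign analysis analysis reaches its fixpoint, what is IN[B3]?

Answer: {a: ⊤, b: ⊤, c: ⊤, d: ⊤, e: ⊤, f: +}

Trace:
Fixpoint table:
  B0: | IN=(all ⊤) | OUT=(all ⊤)
  B1: | IN=(all ⊤) | OUT={f:0; rest ⊤}
  B2: | IN=(all ⊤) | OUT={f:+; rest ⊤}
  B3: | IN={f:+; rest ⊤} | OUT=(all ⊤)
  B4: | IN=(all ⊤) | OUT={c:-; rest ⊤}
  B5: | IN=(all ⊤) | OUT={e:-; rest ⊤}

Merge at B3: IN[B3] = OUT[B2] = {a: ⊤, b: ⊤, c: ⊤, d: ⊤, e: ⊤, f: +}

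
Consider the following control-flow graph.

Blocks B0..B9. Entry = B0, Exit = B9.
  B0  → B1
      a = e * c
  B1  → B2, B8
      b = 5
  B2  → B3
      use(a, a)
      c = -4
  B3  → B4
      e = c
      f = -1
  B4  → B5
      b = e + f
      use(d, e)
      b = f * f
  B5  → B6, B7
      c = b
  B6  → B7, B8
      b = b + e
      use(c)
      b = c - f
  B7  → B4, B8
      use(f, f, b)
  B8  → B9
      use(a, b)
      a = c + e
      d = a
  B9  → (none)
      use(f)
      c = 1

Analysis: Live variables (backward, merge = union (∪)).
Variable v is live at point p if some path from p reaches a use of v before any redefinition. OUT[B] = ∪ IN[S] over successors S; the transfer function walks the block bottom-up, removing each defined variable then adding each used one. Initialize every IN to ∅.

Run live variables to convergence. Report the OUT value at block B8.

Converged values:
  B0:   IN={c, d, e, f}   OUT={a, c, d, e, f}
  B1:   IN={a, c, d, e, f}   OUT={a, b, c, d, e, f}
  B2:   IN={a, d}   OUT={a, c, d}
  B3:   IN={a, c, d}   OUT={a, d, e, f}
  B4:   IN={a, d, e, f}   OUT={a, b, d, e, f}
  B5:   IN={a, b, d, e, f}   OUT={a, b, c, d, e, f}
  B6:   IN={a, b, c, d, e, f}   OUT={a, b, c, d, e, f}
  B7:   IN={a, b, c, d, e, f}   OUT={a, b, c, d, e, f}
  B8:   IN={a, b, c, e, f}   OUT={f}
  B9:   IN={f}   OUT={}

Merge at B8: OUT[B8] = IN[B9] = {f}

Answer: {f}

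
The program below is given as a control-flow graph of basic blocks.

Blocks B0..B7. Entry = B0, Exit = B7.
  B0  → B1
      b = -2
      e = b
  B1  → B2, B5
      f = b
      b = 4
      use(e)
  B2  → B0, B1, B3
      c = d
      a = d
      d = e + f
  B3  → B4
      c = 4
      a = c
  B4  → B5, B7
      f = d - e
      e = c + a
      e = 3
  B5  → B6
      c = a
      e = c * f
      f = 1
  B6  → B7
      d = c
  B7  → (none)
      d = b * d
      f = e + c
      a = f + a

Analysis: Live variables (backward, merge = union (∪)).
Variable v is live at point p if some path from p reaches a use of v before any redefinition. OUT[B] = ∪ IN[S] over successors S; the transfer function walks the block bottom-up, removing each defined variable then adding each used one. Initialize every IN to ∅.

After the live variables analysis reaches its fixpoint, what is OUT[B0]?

Per-block solution:
  B0: | IN={a, d} | OUT={a, b, d, e}
  B1: | IN={a, b, d, e} | OUT={a, b, d, e, f}
  B2: | IN={b, d, e, f} | OUT={a, b, d, e}
  B3: | IN={b, d, e} | OUT={a, b, c, d, e}
  B4: | IN={a, b, c, d, e} | OUT={a, b, c, d, e, f}
  B5: | IN={a, b, f} | OUT={a, b, c, e}
  B6: | IN={a, b, c, e} | OUT={a, b, c, d, e}
  B7: | IN={a, b, c, d, e} | OUT={}

Merge at B0: OUT[B0] = IN[B1] = {a, b, d, e}

Answer: {a, b, d, e}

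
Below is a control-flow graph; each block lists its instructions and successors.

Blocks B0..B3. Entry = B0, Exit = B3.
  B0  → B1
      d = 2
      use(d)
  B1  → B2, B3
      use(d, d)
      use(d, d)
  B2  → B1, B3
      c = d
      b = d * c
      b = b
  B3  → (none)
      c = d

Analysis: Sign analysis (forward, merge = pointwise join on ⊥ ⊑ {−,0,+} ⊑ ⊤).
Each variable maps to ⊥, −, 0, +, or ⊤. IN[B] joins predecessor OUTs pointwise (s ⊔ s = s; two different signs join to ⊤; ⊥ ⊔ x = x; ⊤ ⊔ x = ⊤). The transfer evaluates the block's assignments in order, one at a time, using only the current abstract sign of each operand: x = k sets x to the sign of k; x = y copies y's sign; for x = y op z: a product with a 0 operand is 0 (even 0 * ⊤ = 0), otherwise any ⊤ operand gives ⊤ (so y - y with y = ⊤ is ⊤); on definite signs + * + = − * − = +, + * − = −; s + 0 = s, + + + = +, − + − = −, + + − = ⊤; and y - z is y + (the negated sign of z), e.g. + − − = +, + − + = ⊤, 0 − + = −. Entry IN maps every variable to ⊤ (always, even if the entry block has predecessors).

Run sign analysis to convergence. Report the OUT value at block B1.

Answer: {a: ⊤, b: ⊤, c: ⊤, d: +, e: ⊤, f: ⊤}

Derivation:
Per-block solution:
  B0:   IN=(all ⊤)   OUT={d:+; rest ⊤}
  B1:   IN={d:+; rest ⊤}   OUT={d:+; rest ⊤}
  B2:   IN={d:+; rest ⊤}   OUT={b:+, c:+, d:+; rest ⊤}
  B3:   IN={d:+; rest ⊤}   OUT={c:+, d:+; rest ⊤}

Merge at B1: IN[B1] = OUT[B0] ⊔ OUT[B2] = {a: ⊤, b: ⊤, c: ⊤, d: +, e: ⊤, f: ⊤}
Applying B1's transfer function to that IN value gives OUT[B1] (row B1 above).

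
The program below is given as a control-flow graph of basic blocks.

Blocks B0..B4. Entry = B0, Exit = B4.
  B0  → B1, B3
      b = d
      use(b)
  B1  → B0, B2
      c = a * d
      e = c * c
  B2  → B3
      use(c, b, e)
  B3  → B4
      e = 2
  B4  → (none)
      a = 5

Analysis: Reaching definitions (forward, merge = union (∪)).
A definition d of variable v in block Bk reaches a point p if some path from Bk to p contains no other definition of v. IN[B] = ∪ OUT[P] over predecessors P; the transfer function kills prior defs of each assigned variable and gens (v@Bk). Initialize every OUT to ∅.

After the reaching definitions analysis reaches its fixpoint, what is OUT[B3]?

Fixpoint table:
  B0:   IN={b@B0, c@B1, e@B1}   OUT={b@B0, c@B1, e@B1}
  B1:   IN={b@B0, c@B1, e@B1}   OUT={b@B0, c@B1, e@B1}
  B2:   IN={b@B0, c@B1, e@B1}   OUT={b@B0, c@B1, e@B1}
  B3:   IN={b@B0, c@B1, e@B1}   OUT={b@B0, c@B1, e@B3}
  B4:   IN={b@B0, c@B1, e@B3}   OUT={a@B4, b@B0, c@B1, e@B3}

Merge at B3: IN[B3] = OUT[B0] ⊔ OUT[B2] = {b@B0, c@B1, e@B1}
Applying B3's transfer function to that IN value gives OUT[B3] (row B3 above).

Answer: {b@B0, c@B1, e@B3}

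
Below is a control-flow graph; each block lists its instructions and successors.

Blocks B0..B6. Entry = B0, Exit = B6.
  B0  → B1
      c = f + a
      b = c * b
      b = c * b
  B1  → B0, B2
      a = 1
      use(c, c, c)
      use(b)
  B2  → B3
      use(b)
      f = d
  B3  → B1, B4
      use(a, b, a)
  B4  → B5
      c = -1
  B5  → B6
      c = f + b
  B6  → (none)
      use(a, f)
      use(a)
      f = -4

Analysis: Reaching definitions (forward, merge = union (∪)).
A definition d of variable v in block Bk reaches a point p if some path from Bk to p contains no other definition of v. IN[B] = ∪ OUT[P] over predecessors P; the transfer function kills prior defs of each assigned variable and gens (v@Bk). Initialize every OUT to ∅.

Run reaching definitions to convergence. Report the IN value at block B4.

Per-block solution:
  B0:   IN={a@B1, b@B0, c@B0, f@B2}   OUT={a@B1, b@B0, c@B0, f@B2}
  B1:   IN={a@B1, b@B0, c@B0, f@B2}   OUT={a@B1, b@B0, c@B0, f@B2}
  B2:   IN={a@B1, b@B0, c@B0, f@B2}   OUT={a@B1, b@B0, c@B0, f@B2}
  B3:   IN={a@B1, b@B0, c@B0, f@B2}   OUT={a@B1, b@B0, c@B0, f@B2}
  B4:   IN={a@B1, b@B0, c@B0, f@B2}   OUT={a@B1, b@B0, c@B4, f@B2}
  B5:   IN={a@B1, b@B0, c@B4, f@B2}   OUT={a@B1, b@B0, c@B5, f@B2}
  B6:   IN={a@B1, b@B0, c@B5, f@B2}   OUT={a@B1, b@B0, c@B5, f@B6}

Merge at B4: IN[B4] = OUT[B3] = {a@B1, b@B0, c@B0, f@B2}

Answer: {a@B1, b@B0, c@B0, f@B2}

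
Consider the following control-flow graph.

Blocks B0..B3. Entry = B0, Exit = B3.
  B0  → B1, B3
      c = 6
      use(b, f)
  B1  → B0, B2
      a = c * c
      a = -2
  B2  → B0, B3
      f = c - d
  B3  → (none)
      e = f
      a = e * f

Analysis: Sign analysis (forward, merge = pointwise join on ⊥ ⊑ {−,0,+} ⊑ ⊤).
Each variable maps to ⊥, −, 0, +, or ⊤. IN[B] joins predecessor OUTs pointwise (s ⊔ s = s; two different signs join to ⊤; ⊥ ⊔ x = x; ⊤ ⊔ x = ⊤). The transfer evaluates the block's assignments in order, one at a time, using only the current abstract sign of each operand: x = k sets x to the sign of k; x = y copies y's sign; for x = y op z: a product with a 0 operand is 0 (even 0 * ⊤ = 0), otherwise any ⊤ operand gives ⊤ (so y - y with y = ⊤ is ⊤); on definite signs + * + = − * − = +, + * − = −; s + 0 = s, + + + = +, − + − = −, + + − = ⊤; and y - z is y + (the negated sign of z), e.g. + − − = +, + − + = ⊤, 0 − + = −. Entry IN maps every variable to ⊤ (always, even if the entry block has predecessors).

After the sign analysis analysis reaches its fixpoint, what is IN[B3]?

Per-block solution:
  B0: | IN=(all ⊤) | OUT={c:+; rest ⊤}
  B1: | IN={c:+; rest ⊤} | OUT={a:-, c:+; rest ⊤}
  B2: | IN={a:-, c:+; rest ⊤} | OUT={a:-, c:+; rest ⊤}
  B3: | IN={c:+; rest ⊤} | OUT={c:+; rest ⊤}

Merge at B3: IN[B3] = OUT[B0] ⊔ OUT[B2] = {a: ⊤, b: ⊤, c: +, d: ⊤, e: ⊤, f: ⊤}

Answer: {a: ⊤, b: ⊤, c: +, d: ⊤, e: ⊤, f: ⊤}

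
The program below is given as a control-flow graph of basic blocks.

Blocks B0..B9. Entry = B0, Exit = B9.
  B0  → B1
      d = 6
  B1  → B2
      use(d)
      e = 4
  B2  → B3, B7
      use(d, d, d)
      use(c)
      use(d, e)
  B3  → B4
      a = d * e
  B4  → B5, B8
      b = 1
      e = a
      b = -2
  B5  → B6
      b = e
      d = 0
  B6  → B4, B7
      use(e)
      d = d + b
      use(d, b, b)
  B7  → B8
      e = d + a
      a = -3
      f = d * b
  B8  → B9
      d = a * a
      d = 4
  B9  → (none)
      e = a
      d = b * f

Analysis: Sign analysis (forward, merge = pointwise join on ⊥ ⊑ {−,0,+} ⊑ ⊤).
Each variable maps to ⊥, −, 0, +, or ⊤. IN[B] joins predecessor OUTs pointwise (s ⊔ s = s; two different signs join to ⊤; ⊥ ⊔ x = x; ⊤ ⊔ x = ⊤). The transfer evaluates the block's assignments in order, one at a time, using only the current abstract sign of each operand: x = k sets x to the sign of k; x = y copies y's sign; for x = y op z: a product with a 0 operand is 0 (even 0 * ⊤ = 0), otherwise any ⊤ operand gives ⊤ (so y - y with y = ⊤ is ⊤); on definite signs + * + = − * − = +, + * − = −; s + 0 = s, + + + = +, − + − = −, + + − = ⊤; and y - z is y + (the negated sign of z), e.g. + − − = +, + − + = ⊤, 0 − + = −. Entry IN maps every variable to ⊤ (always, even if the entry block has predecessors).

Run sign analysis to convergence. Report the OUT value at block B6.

Answer: {a: +, b: +, c: ⊤, d: +, e: +, f: ⊤}

Derivation:
Fixpoint table:
  B0:   IN=(all ⊤)   OUT={d:+; rest ⊤}
  B1:   IN={d:+; rest ⊤}   OUT={d:+, e:+; rest ⊤}
  B2:   IN={d:+, e:+; rest ⊤}   OUT={d:+, e:+; rest ⊤}
  B3:   IN={d:+, e:+; rest ⊤}   OUT={a:+, d:+, e:+; rest ⊤}
  B4:   IN={a:+, d:+, e:+; rest ⊤}   OUT={a:+, b:-, d:+, e:+; rest ⊤}
  B5:   IN={a:+, b:-, d:+, e:+; rest ⊤}   OUT={a:+, b:+, d:0, e:+; rest ⊤}
  B6:   IN={a:+, b:+, d:0, e:+; rest ⊤}   OUT={a:+, b:+, d:+, e:+; rest ⊤}
  B7:   IN={d:+, e:+; rest ⊤}   OUT={a:-, d:+; rest ⊤}
  B8:   IN={d:+; rest ⊤}   OUT={d:+; rest ⊤}
  B9:   IN={d:+; rest ⊤}   OUT=(all ⊤)

Merge at B6: IN[B6] = OUT[B5] = {a: +, b: +, c: ⊤, d: 0, e: +, f: ⊤}
Applying B6's transfer function to that IN value gives OUT[B6] (row B6 above).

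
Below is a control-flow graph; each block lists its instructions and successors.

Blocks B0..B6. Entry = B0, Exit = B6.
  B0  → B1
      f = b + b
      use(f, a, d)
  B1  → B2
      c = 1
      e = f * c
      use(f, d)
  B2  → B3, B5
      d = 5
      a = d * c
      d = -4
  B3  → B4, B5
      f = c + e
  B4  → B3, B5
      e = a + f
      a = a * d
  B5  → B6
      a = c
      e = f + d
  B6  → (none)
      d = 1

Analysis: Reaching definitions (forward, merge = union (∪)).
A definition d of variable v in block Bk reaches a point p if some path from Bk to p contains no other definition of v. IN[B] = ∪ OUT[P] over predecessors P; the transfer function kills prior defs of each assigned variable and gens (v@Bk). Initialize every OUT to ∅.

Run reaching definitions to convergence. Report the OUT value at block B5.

Answer: {a@B5, c@B1, d@B2, e@B5, f@B0, f@B3}

Working:
Converged values:
  B0: | IN={} | OUT={f@B0}
  B1: | IN={f@B0} | OUT={c@B1, e@B1, f@B0}
  B2: | IN={c@B1, e@B1, f@B0} | OUT={a@B2, c@B1, d@B2, e@B1, f@B0}
  B3: | IN={a@B2, a@B4, c@B1, d@B2, e@B1, e@B4, f@B0, f@B3} | OUT={a@B2, a@B4, c@B1, d@B2, e@B1, e@B4, f@B3}
  B4: | IN={a@B2, a@B4, c@B1, d@B2, e@B1, e@B4, f@B3} | OUT={a@B4, c@B1, d@B2, e@B4, f@B3}
  B5: | IN={a@B2, a@B4, c@B1, d@B2, e@B1, e@B4, f@B0, f@B3} | OUT={a@B5, c@B1, d@B2, e@B5, f@B0, f@B3}
  B6: | IN={a@B5, c@B1, d@B2, e@B5, f@B0, f@B3} | OUT={a@B5, c@B1, d@B6, e@B5, f@B0, f@B3}

Merge at B5: IN[B5] = OUT[B2] ⊔ OUT[B3] ⊔ OUT[B4] = {a@B2, a@B4, c@B1, d@B2, e@B1, e@B4, f@B0, f@B3}
Applying B5's transfer function to that IN value gives OUT[B5] (row B5 above).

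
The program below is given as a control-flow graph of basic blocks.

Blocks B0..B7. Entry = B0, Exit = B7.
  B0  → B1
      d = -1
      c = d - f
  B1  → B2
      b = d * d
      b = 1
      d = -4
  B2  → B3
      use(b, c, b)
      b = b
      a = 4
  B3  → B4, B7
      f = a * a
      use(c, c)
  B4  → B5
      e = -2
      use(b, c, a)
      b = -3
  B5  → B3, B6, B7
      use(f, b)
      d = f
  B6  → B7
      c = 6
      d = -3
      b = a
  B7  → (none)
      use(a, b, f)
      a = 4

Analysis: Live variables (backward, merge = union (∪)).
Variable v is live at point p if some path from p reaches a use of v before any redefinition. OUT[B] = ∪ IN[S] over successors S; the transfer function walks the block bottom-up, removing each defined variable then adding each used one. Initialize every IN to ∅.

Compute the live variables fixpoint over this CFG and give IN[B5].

Converged values:
  B0:   IN={f}   OUT={c, d}
  B1:   IN={c, d}   OUT={b, c}
  B2:   IN={b, c}   OUT={a, b, c}
  B3:   IN={a, b, c}   OUT={a, b, c, f}
  B4:   IN={a, b, c, f}   OUT={a, b, c, f}
  B5:   IN={a, b, c, f}   OUT={a, b, c, f}
  B6:   IN={a, f}   OUT={a, b, f}
  B7:   IN={a, b, f}   OUT={}

Merge at B5: OUT[B5] = IN[B3] ⊔ IN[B6] ⊔ IN[B7] = {a, b, c, f}
Applying B5's transfer function to that OUT value gives IN[B5] (row B5 above).

Answer: {a, b, c, f}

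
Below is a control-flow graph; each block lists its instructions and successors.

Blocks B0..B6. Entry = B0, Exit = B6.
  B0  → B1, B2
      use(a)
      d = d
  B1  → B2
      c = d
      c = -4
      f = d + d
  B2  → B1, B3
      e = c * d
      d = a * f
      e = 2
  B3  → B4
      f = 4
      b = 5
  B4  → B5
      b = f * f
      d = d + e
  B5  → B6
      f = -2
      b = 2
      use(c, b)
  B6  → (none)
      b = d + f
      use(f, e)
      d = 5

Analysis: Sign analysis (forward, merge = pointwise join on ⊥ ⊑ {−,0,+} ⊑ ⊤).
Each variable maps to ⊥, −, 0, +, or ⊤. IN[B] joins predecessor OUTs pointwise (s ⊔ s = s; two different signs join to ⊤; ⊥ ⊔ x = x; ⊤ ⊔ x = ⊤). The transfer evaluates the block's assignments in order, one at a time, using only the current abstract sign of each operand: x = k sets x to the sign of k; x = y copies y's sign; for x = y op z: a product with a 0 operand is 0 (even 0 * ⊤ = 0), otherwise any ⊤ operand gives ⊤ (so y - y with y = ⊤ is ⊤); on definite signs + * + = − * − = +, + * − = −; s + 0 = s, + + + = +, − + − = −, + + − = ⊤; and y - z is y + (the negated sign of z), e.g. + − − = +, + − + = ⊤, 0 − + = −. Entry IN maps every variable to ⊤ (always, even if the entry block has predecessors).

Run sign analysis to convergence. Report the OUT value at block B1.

Per-block solution:
  B0:   IN=(all ⊤)   OUT=(all ⊤)
  B1:   IN=(all ⊤)   OUT={c:-; rest ⊤}
  B2:   IN=(all ⊤)   OUT={e:+; rest ⊤}
  B3:   IN={e:+; rest ⊤}   OUT={b:+, e:+, f:+; rest ⊤}
  B4:   IN={b:+, e:+, f:+; rest ⊤}   OUT={b:+, e:+, f:+; rest ⊤}
  B5:   IN={b:+, e:+, f:+; rest ⊤}   OUT={b:+, e:+, f:-; rest ⊤}
  B6:   IN={b:+, e:+, f:-; rest ⊤}   OUT={d:+, e:+, f:-; rest ⊤}

Merge at B1: IN[B1] = OUT[B0] ⊔ OUT[B2] = {a: ⊤, b: ⊤, c: ⊤, d: ⊤, e: ⊤, f: ⊤}
Applying B1's transfer function to that IN value gives OUT[B1] (row B1 above).

Answer: {a: ⊤, b: ⊤, c: -, d: ⊤, e: ⊤, f: ⊤}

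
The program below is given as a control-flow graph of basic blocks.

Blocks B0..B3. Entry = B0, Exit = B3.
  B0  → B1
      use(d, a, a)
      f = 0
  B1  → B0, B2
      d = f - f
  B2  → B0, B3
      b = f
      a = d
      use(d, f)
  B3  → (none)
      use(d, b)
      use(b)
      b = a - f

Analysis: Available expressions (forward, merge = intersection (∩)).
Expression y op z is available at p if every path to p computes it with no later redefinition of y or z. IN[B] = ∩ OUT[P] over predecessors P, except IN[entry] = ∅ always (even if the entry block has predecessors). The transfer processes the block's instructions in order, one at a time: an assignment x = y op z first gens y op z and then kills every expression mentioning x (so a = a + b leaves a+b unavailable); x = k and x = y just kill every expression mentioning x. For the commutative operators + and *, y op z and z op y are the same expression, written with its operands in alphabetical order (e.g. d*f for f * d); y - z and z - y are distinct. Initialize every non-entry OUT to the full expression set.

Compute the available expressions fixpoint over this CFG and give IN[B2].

Answer: {f-f}

Working:
Per-block solution:
  B0:  IN={}  OUT={}
  B1:  IN={}  OUT={f-f}
  B2:  IN={f-f}  OUT={f-f}
  B3:  IN={f-f}  OUT={a-f, f-f}

Merge at B2: IN[B2] = OUT[B1] = {f-f}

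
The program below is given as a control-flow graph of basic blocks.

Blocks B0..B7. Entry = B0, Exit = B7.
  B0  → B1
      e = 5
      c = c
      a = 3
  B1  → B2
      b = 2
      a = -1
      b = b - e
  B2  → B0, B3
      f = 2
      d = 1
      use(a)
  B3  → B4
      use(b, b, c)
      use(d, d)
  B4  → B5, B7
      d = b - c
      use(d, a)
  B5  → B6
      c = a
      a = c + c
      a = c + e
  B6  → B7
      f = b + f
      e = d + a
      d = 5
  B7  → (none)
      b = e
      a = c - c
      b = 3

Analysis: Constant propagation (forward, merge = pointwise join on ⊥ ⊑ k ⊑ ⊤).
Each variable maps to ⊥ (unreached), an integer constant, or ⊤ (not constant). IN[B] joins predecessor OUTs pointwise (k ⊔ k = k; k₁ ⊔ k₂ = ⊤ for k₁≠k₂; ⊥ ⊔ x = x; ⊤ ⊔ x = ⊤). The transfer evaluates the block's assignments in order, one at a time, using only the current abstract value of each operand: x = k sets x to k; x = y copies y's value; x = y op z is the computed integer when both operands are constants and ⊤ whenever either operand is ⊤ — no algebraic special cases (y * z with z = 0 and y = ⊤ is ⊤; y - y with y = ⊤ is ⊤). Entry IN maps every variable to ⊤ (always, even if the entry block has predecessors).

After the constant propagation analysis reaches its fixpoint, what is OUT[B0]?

Answer: {a: 3, b: ⊤, c: ⊤, d: ⊤, e: 5, f: ⊤}

Working:
Converged values:
  B0:  IN=(all ⊤)  OUT={a:3, e:5; rest ⊤}
  B1:  IN={a:3, e:5; rest ⊤}  OUT={a:-1, b:-3, e:5; rest ⊤}
  B2:  IN={a:-1, b:-3, e:5; rest ⊤}  OUT={a:-1, b:-3, d:1, e:5, f:2; rest ⊤}
  B3:  IN={a:-1, b:-3, d:1, e:5, f:2; rest ⊤}  OUT={a:-1, b:-3, d:1, e:5, f:2; rest ⊤}
  B4:  IN={a:-1, b:-3, d:1, e:5, f:2; rest ⊤}  OUT={a:-1, b:-3, e:5, f:2; rest ⊤}
  B5:  IN={a:-1, b:-3, e:5, f:2; rest ⊤}  OUT={a:4, b:-3, c:-1, e:5, f:2; rest ⊤}
  B6:  IN={a:4, b:-3, c:-1, e:5, f:2; rest ⊤}  OUT={a:4, b:-3, c:-1, d:5, f:-1; rest ⊤}
  B7:  IN={b:-3; rest ⊤}  OUT={b:3; rest ⊤}

Merge at B0 (entry node, so the boundary value (all ⊤) is joined with the incoming edge(s)): IN[B0] = (all ⊤) ⊔ OUT[B2] = {a: ⊤, b: ⊤, c: ⊤, d: ⊤, e: ⊤, f: ⊤}
Applying B0's transfer function to that IN value gives OUT[B0] (row B0 above).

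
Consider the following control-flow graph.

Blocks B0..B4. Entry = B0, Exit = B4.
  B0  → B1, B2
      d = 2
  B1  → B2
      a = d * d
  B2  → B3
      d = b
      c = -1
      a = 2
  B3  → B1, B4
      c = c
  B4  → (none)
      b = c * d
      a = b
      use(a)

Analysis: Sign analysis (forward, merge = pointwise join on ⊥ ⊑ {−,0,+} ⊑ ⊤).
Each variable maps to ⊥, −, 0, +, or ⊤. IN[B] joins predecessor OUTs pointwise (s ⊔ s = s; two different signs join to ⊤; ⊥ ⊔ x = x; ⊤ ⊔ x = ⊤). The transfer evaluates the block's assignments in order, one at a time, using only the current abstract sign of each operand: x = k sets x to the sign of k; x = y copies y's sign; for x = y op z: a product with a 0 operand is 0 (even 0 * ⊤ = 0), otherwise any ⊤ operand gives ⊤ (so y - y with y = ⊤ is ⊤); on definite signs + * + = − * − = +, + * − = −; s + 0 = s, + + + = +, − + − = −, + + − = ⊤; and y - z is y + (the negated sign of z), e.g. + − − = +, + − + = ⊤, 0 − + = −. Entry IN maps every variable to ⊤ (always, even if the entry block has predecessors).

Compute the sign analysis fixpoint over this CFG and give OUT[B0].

Answer: {a: ⊤, b: ⊤, c: ⊤, d: +, e: ⊤, f: ⊤}

Working:
Converged values:
  B0:  IN=(all ⊤)  OUT={d:+; rest ⊤}
  B1:  IN=(all ⊤)  OUT=(all ⊤)
  B2:  IN=(all ⊤)  OUT={a:+, c:-; rest ⊤}
  B3:  IN={a:+, c:-; rest ⊤}  OUT={a:+, c:-; rest ⊤}
  B4:  IN={a:+, c:-; rest ⊤}  OUT={c:-; rest ⊤}

B0 is the boundary node: IN[B0] = {a: ⊤, b: ⊤, c: ⊤, d: ⊤, e: ⊤, f: ⊤}
Applying B0's transfer function to that IN value gives OUT[B0] (row B0 above).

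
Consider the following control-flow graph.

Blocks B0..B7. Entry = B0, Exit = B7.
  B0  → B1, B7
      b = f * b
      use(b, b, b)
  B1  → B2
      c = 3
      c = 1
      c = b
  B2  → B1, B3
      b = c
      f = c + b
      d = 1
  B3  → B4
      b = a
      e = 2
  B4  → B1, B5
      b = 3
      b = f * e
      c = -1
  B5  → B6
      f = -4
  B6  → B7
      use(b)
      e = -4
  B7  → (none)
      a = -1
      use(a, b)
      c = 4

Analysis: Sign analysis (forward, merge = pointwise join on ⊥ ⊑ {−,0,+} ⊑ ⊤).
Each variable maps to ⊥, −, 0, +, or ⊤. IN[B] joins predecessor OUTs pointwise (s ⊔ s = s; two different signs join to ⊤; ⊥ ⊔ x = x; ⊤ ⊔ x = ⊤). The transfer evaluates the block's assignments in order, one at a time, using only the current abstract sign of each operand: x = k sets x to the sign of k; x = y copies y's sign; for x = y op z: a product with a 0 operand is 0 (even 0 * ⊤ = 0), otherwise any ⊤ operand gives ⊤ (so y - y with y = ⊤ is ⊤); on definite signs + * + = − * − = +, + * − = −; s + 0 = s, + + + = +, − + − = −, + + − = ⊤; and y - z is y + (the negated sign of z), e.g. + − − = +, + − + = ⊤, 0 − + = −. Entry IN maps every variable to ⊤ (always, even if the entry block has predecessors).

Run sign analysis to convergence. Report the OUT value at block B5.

Fixpoint table:
  B0:  IN=(all ⊤)  OUT=(all ⊤)
  B1:  IN=(all ⊤)  OUT=(all ⊤)
  B2:  IN=(all ⊤)  OUT={d:+; rest ⊤}
  B3:  IN={d:+; rest ⊤}  OUT={d:+, e:+; rest ⊤}
  B4:  IN={d:+, e:+; rest ⊤}  OUT={c:-, d:+, e:+; rest ⊤}
  B5:  IN={c:-, d:+, e:+; rest ⊤}  OUT={c:-, d:+, e:+, f:-; rest ⊤}
  B6:  IN={c:-, d:+, e:+, f:-; rest ⊤}  OUT={c:-, d:+, e:-, f:-; rest ⊤}
  B7:  IN=(all ⊤)  OUT={a:-, c:+; rest ⊤}

Merge at B5: IN[B5] = OUT[B4] = {a: ⊤, b: ⊤, c: -, d: +, e: +, f: ⊤}
Applying B5's transfer function to that IN value gives OUT[B5] (row B5 above).

Answer: {a: ⊤, b: ⊤, c: -, d: +, e: +, f: -}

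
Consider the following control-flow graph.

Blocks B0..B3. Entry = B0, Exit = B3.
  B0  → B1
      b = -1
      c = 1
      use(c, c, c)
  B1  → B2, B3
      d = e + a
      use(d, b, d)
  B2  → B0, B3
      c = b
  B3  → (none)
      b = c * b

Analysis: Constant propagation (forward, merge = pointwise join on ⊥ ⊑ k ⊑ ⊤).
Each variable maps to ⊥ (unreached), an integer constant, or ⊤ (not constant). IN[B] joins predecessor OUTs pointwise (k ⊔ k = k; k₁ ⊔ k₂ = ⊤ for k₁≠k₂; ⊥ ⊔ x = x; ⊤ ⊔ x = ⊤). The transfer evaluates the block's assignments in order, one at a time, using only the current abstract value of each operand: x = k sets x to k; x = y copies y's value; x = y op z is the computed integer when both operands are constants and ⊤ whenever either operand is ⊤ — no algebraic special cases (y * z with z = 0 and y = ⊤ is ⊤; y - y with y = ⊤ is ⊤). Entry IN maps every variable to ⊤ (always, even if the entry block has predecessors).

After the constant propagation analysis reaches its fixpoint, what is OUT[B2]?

Fixpoint table:
  B0: | IN=(all ⊤) | OUT={b:-1, c:1; rest ⊤}
  B1: | IN={b:-1, c:1; rest ⊤} | OUT={b:-1, c:1; rest ⊤}
  B2: | IN={b:-1, c:1; rest ⊤} | OUT={b:-1, c:-1; rest ⊤}
  B3: | IN={b:-1; rest ⊤} | OUT=(all ⊤)

Merge at B2: IN[B2] = OUT[B1] = {a: ⊤, b: -1, c: 1, d: ⊤, e: ⊤, f: ⊤}
Applying B2's transfer function to that IN value gives OUT[B2] (row B2 above).

Answer: {a: ⊤, b: -1, c: -1, d: ⊤, e: ⊤, f: ⊤}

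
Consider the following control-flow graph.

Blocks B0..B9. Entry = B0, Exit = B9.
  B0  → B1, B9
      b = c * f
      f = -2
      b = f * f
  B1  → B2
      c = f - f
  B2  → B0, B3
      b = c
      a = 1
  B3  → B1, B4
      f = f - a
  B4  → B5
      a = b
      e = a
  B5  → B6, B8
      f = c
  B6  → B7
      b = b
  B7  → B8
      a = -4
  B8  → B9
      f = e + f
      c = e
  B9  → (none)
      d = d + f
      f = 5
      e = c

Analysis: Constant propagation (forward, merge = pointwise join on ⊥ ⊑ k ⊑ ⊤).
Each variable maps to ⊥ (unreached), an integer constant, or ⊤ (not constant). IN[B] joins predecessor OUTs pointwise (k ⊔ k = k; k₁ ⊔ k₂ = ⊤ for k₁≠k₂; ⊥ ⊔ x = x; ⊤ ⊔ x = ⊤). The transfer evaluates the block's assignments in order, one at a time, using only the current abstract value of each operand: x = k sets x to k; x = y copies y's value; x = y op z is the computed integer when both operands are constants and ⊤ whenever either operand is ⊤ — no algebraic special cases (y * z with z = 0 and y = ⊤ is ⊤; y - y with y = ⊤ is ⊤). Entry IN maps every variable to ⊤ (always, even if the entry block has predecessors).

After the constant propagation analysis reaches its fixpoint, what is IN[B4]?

Answer: {a: 1, b: ⊤, c: ⊤, d: ⊤, e: ⊤, f: ⊤}

Working:
Fixpoint table:
  B0:   IN=(all ⊤)   OUT={b:4, f:-2; rest ⊤}
  B1:   IN=(all ⊤)   OUT=(all ⊤)
  B2:   IN=(all ⊤)   OUT={a:1; rest ⊤}
  B3:   IN={a:1; rest ⊤}   OUT={a:1; rest ⊤}
  B4:   IN={a:1; rest ⊤}   OUT=(all ⊤)
  B5:   IN=(all ⊤)   OUT=(all ⊤)
  B6:   IN=(all ⊤)   OUT=(all ⊤)
  B7:   IN=(all ⊤)   OUT={a:-4; rest ⊤}
  B8:   IN=(all ⊤)   OUT=(all ⊤)
  B9:   IN=(all ⊤)   OUT={f:5; rest ⊤}

Merge at B4: IN[B4] = OUT[B3] = {a: 1, b: ⊤, c: ⊤, d: ⊤, e: ⊤, f: ⊤}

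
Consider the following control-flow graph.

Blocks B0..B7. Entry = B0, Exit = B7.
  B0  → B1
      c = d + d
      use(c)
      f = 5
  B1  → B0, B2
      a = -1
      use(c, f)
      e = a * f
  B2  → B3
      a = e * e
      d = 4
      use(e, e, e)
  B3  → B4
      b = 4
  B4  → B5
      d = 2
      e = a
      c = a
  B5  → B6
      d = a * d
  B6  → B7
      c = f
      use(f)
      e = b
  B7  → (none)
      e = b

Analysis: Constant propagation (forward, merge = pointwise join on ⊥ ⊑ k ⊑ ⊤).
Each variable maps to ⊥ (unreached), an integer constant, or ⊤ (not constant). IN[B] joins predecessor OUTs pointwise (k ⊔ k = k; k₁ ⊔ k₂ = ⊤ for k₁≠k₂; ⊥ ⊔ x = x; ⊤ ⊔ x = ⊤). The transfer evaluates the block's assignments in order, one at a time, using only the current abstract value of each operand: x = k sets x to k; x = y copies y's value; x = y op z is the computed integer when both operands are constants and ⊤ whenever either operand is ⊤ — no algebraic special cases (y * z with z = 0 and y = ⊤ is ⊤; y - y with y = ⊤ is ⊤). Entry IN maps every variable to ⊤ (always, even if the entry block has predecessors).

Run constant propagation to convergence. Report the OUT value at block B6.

Converged values:
  B0:   IN=(all ⊤)   OUT={f:5; rest ⊤}
  B1:   IN={f:5; rest ⊤}   OUT={a:-1, e:-5, f:5; rest ⊤}
  B2:   IN={a:-1, e:-5, f:5; rest ⊤}   OUT={a:25, d:4, e:-5, f:5; rest ⊤}
  B3:   IN={a:25, d:4, e:-5, f:5; rest ⊤}   OUT={a:25, b:4, d:4, e:-5, f:5; rest ⊤}
  B4:   IN={a:25, b:4, d:4, e:-5, f:5; rest ⊤}   OUT={a:25, b:4, c:25, d:2, e:25, f:5; rest ⊤}
  B5:   IN={a:25, b:4, c:25, d:2, e:25, f:5; rest ⊤}   OUT={a:25, b:4, c:25, d:50, e:25, f:5; rest ⊤}
  B6:   IN={a:25, b:4, c:25, d:50, e:25, f:5; rest ⊤}   OUT={a:25, b:4, c:5, d:50, e:4, f:5; rest ⊤}
  B7:   IN={a:25, b:4, c:5, d:50, e:4, f:5; rest ⊤}   OUT={a:25, b:4, c:5, d:50, e:4, f:5; rest ⊤}

Merge at B6: IN[B6] = OUT[B5] = {a: 25, b: 4, c: 25, d: 50, e: 25, f: 5}
Applying B6's transfer function to that IN value gives OUT[B6] (row B6 above).

Answer: {a: 25, b: 4, c: 5, d: 50, e: 4, f: 5}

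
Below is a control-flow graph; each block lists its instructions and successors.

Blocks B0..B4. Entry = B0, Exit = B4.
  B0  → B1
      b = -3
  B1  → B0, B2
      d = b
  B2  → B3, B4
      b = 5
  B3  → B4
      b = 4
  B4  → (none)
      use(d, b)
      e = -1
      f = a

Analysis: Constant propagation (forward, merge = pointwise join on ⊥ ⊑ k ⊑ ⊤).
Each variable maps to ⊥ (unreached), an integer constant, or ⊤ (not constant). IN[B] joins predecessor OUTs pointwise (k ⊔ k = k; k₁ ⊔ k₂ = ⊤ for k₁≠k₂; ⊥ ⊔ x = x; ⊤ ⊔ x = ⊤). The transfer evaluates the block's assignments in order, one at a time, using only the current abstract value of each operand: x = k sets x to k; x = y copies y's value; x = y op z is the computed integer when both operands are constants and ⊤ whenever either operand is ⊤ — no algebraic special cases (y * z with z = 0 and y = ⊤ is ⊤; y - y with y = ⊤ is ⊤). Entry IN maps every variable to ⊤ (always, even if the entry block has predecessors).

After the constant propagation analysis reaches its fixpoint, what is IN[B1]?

Converged values:
  B0:   IN=(all ⊤)   OUT={b:-3; rest ⊤}
  B1:   IN={b:-3; rest ⊤}   OUT={b:-3, d:-3; rest ⊤}
  B2:   IN={b:-3, d:-3; rest ⊤}   OUT={b:5, d:-3; rest ⊤}
  B3:   IN={b:5, d:-3; rest ⊤}   OUT={b:4, d:-3; rest ⊤}
  B4:   IN={d:-3; rest ⊤}   OUT={d:-3, e:-1; rest ⊤}

Merge at B1: IN[B1] = OUT[B0] = {a: ⊤, b: -3, c: ⊤, d: ⊤, e: ⊤, f: ⊤}

Answer: {a: ⊤, b: -3, c: ⊤, d: ⊤, e: ⊤, f: ⊤}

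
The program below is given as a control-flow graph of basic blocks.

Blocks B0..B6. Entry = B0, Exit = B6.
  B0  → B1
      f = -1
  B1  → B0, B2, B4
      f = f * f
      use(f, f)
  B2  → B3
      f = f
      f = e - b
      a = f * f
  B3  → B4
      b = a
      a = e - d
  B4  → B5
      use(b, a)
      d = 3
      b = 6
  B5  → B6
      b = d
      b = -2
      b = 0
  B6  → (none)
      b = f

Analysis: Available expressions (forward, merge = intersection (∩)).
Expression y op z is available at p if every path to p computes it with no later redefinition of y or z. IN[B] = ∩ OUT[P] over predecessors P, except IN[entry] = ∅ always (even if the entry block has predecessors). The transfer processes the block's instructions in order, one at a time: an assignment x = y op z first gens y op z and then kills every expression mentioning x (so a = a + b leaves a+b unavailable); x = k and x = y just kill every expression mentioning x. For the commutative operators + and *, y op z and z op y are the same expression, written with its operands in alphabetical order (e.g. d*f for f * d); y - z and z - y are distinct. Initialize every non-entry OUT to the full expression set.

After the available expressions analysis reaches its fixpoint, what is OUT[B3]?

Answer: {e-d, f*f}

Derivation:
Fixpoint table:
  B0: | IN={} | OUT={}
  B1: | IN={} | OUT={}
  B2: | IN={} | OUT={e-b, f*f}
  B3: | IN={e-b, f*f} | OUT={e-d, f*f}
  B4: | IN={} | OUT={}
  B5: | IN={} | OUT={}
  B6: | IN={} | OUT={}

Merge at B3: IN[B3] = OUT[B2] = {e-b, f*f}
Applying B3's transfer function to that IN value gives OUT[B3] (row B3 above).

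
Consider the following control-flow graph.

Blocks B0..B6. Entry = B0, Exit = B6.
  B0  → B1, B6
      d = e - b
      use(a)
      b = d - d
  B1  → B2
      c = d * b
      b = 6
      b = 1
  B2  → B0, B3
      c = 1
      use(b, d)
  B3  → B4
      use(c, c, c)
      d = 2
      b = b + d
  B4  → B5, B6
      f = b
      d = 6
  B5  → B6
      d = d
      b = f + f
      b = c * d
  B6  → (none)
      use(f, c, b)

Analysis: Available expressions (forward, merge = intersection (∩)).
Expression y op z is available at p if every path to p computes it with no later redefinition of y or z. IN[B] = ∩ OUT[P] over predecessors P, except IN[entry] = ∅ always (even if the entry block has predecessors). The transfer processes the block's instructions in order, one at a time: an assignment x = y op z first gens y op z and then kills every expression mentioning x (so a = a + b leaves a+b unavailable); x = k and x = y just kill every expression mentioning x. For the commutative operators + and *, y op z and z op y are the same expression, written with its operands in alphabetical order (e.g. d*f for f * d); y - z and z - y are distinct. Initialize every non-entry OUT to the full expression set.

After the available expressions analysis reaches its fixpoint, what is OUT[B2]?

Per-block solution:
  B0: | IN={} | OUT={d-d}
  B1: | IN={d-d} | OUT={d-d}
  B2: | IN={d-d} | OUT={d-d}
  B3: | IN={d-d} | OUT={}
  B4: | IN={} | OUT={}
  B5: | IN={} | OUT={c*d, f+f}
  B6: | IN={} | OUT={}

Merge at B2: IN[B2] = OUT[B1] = {d-d}
Applying B2's transfer function to that IN value gives OUT[B2] (row B2 above).

Answer: {d-d}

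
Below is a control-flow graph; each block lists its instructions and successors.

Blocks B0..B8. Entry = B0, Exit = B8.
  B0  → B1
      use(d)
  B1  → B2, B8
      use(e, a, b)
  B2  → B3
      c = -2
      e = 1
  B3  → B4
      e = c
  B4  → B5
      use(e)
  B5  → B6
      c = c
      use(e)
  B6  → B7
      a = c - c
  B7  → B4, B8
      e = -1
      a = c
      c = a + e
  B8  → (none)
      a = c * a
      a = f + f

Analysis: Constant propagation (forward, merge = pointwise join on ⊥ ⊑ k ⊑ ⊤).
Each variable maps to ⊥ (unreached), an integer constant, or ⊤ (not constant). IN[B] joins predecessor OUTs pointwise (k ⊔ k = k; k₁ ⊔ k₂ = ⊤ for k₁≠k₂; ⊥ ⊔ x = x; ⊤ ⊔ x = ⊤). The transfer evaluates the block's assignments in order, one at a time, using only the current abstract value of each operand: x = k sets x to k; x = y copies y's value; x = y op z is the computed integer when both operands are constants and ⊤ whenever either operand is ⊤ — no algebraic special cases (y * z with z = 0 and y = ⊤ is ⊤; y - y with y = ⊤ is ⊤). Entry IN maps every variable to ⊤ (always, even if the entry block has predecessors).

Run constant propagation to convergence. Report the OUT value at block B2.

Answer: {a: ⊤, b: ⊤, c: -2, d: ⊤, e: 1, f: ⊤}

Derivation:
Fixpoint table:
  B0: | IN=(all ⊤) | OUT=(all ⊤)
  B1: | IN=(all ⊤) | OUT=(all ⊤)
  B2: | IN=(all ⊤) | OUT={c:-2, e:1; rest ⊤}
  B3: | IN={c:-2, e:1; rest ⊤} | OUT={c:-2, e:-2; rest ⊤}
  B4: | IN=(all ⊤) | OUT=(all ⊤)
  B5: | IN=(all ⊤) | OUT=(all ⊤)
  B6: | IN=(all ⊤) | OUT=(all ⊤)
  B7: | IN=(all ⊤) | OUT={e:-1; rest ⊤}
  B8: | IN=(all ⊤) | OUT=(all ⊤)

Merge at B2: IN[B2] = OUT[B1] = {a: ⊤, b: ⊤, c: ⊤, d: ⊤, e: ⊤, f: ⊤}
Applying B2's transfer function to that IN value gives OUT[B2] (row B2 above).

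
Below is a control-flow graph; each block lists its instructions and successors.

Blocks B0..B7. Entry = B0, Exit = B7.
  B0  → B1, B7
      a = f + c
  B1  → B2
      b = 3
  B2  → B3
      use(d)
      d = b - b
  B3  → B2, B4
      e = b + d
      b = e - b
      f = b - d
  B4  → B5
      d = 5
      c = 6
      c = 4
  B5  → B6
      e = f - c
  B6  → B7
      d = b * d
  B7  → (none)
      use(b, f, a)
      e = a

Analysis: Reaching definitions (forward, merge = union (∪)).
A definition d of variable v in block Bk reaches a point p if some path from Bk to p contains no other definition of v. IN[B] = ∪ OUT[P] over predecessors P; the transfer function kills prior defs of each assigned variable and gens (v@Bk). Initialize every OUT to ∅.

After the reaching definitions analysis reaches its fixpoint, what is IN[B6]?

Answer: {a@B0, b@B3, c@B4, d@B4, e@B5, f@B3}

Trace:
Converged values:
  B0:  IN={}  OUT={a@B0}
  B1:  IN={a@B0}  OUT={a@B0, b@B1}
  B2:  IN={a@B0, b@B1, b@B3, d@B2, e@B3, f@B3}  OUT={a@B0, b@B1, b@B3, d@B2, e@B3, f@B3}
  B3:  IN={a@B0, b@B1, b@B3, d@B2, e@B3, f@B3}  OUT={a@B0, b@B3, d@B2, e@B3, f@B3}
  B4:  IN={a@B0, b@B3, d@B2, e@B3, f@B3}  OUT={a@B0, b@B3, c@B4, d@B4, e@B3, f@B3}
  B5:  IN={a@B0, b@B3, c@B4, d@B4, e@B3, f@B3}  OUT={a@B0, b@B3, c@B4, d@B4, e@B5, f@B3}
  B6:  IN={a@B0, b@B3, c@B4, d@B4, e@B5, f@B3}  OUT={a@B0, b@B3, c@B4, d@B6, e@B5, f@B3}
  B7:  IN={a@B0, b@B3, c@B4, d@B6, e@B5, f@B3}  OUT={a@B0, b@B3, c@B4, d@B6, e@B7, f@B3}

Merge at B6: IN[B6] = OUT[B5] = {a@B0, b@B3, c@B4, d@B4, e@B5, f@B3}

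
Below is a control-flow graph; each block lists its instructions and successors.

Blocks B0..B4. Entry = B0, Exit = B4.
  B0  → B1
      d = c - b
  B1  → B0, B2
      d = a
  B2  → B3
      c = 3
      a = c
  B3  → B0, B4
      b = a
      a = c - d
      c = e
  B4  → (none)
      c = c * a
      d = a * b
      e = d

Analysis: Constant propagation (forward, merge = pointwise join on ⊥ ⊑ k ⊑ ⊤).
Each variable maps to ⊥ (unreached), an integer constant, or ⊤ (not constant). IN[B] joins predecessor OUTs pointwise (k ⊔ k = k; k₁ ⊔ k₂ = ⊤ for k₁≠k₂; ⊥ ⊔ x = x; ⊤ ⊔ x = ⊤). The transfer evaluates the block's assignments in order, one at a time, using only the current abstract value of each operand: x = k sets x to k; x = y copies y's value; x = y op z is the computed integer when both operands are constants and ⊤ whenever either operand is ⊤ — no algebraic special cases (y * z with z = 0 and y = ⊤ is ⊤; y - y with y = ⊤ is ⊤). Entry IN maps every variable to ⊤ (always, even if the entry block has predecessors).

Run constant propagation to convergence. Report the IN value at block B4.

Converged values:
  B0:  IN=(all ⊤)  OUT=(all ⊤)
  B1:  IN=(all ⊤)  OUT=(all ⊤)
  B2:  IN=(all ⊤)  OUT={a:3, c:3; rest ⊤}
  B3:  IN={a:3, c:3; rest ⊤}  OUT={b:3; rest ⊤}
  B4:  IN={b:3; rest ⊤}  OUT={b:3; rest ⊤}

Merge at B4: IN[B4] = OUT[B3] = {a: ⊤, b: 3, c: ⊤, d: ⊤, e: ⊤, f: ⊤}

Answer: {a: ⊤, b: 3, c: ⊤, d: ⊤, e: ⊤, f: ⊤}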